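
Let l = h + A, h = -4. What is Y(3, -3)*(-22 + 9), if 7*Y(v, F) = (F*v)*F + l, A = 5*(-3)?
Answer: -104/7 ≈ -14.857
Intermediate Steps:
A = -15
l = -19 (l = -4 - 15 = -19)
Y(v, F) = -19/7 + v*F**2/7 (Y(v, F) = ((F*v)*F - 19)/7 = (v*F**2 - 19)/7 = (-19 + v*F**2)/7 = -19/7 + v*F**2/7)
Y(3, -3)*(-22 + 9) = (-19/7 + (1/7)*3*(-3)**2)*(-22 + 9) = (-19/7 + (1/7)*3*9)*(-13) = (-19/7 + 27/7)*(-13) = (8/7)*(-13) = -104/7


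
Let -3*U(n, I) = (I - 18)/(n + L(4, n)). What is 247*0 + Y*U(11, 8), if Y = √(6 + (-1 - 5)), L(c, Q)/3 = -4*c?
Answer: 0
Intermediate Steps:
L(c, Q) = -12*c (L(c, Q) = 3*(-4*c) = -12*c)
U(n, I) = -(-18 + I)/(3*(-48 + n)) (U(n, I) = -(I - 18)/(3*(n - 12*4)) = -(-18 + I)/(3*(n - 48)) = -(-18 + I)/(3*(-48 + n)))
Y = 0 (Y = √(6 - 6) = √0 = 0)
247*0 + Y*U(11, 8) = 247*0 + 0*((18 - 1*8)/(3*(-48 + 11))) = 0 + 0*((⅓)*(18 - 8)/(-37)) = 0 + 0*((⅓)*(-1/37)*10) = 0 + 0*(-10/111) = 0 + 0 = 0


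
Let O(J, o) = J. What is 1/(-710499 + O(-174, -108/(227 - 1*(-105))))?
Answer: -1/710673 ≈ -1.4071e-6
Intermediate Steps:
1/(-710499 + O(-174, -108/(227 - 1*(-105)))) = 1/(-710499 - 174) = 1/(-710673) = -1/710673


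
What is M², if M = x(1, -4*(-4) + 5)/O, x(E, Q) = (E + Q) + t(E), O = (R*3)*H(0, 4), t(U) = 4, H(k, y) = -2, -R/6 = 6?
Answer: 169/11664 ≈ 0.014489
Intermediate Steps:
R = -36 (R = -6*6 = -36)
O = 216 (O = -36*3*(-2) = -108*(-2) = 216)
x(E, Q) = 4 + E + Q (x(E, Q) = (E + Q) + 4 = 4 + E + Q)
M = 13/108 (M = (4 + 1 + (-4*(-4) + 5))/216 = (4 + 1 + (16 + 5))*(1/216) = (4 + 1 + 21)*(1/216) = 26*(1/216) = 13/108 ≈ 0.12037)
M² = (13/108)² = 169/11664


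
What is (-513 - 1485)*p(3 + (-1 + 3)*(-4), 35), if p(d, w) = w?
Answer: -69930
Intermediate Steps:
(-513 - 1485)*p(3 + (-1 + 3)*(-4), 35) = (-513 - 1485)*35 = -1998*35 = -69930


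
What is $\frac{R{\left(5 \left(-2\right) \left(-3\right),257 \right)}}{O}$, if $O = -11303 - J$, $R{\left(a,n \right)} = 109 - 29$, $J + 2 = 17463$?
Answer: $- \frac{20}{7191} \approx -0.0027813$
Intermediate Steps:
$J = 17461$ ($J = -2 + 17463 = 17461$)
$R{\left(a,n \right)} = 80$ ($R{\left(a,n \right)} = 109 - 29 = 80$)
$O = -28764$ ($O = -11303 - 17461 = -28764$)
$\frac{R{\left(5 \left(-2\right) \left(-3\right),257 \right)}}{O} = \frac{80}{-28764} = 80 \left(- \frac{1}{28764}\right) = - \frac{20}{7191}$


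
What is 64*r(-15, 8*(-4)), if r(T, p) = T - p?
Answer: 1088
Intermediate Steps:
64*r(-15, 8*(-4)) = 64*(-15 - 8*(-4)) = 64*(-15 - 1*(-32)) = 64*(-15 + 32) = 64*17 = 1088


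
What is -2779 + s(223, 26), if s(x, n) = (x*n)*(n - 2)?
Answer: 136373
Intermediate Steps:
s(x, n) = n*x*(-2 + n) (s(x, n) = (n*x)*(-2 + n) = n*x*(-2 + n))
-2779 + s(223, 26) = -2779 + 26*223*(-2 + 26) = -2779 + 26*223*24 = -2779 + 139152 = 136373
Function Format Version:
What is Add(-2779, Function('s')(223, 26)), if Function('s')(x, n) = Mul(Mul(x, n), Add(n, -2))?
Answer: 136373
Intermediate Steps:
Function('s')(x, n) = Mul(n, x, Add(-2, n)) (Function('s')(x, n) = Mul(Mul(n, x), Add(-2, n)) = Mul(n, x, Add(-2, n)))
Add(-2779, Function('s')(223, 26)) = Add(-2779, Mul(26, 223, Add(-2, 26))) = Add(-2779, Mul(26, 223, 24)) = Add(-2779, 139152) = 136373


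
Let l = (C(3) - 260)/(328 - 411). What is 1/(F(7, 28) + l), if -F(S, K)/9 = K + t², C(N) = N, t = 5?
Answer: -83/39334 ≈ -0.0021101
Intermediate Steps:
F(S, K) = -225 - 9*K (F(S, K) = -9*(K + 5²) = -9*(K + 25) = -9*(25 + K) = -225 - 9*K)
l = 257/83 (l = (3 - 260)/(328 - 411) = -257/(-83) = -257*(-1/83) = 257/83 ≈ 3.0964)
1/(F(7, 28) + l) = 1/((-225 - 9*28) + 257/83) = 1/((-225 - 252) + 257/83) = 1/(-477 + 257/83) = 1/(-39334/83) = -83/39334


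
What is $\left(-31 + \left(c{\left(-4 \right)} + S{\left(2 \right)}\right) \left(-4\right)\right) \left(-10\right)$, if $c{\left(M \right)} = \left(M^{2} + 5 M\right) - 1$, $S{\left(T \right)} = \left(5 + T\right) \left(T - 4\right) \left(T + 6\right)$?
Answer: $-4370$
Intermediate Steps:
$S{\left(T \right)} = \left(-4 + T\right) \left(5 + T\right) \left(6 + T\right)$ ($S{\left(T \right)} = \left(5 + T\right) \left(-4 + T\right) \left(6 + T\right) = \left(-4 + T\right) \left(5 + T\right) \left(6 + T\right)$)
$c{\left(M \right)} = -1 + M^{2} + 5 M$
$\left(-31 + \left(c{\left(-4 \right)} + S{\left(2 \right)}\right) \left(-4\right)\right) \left(-10\right) = \left(-31 + \left(\left(-1 + \left(-4\right)^{2} + 5 \left(-4\right)\right) + \left(-120 + 2^{3} - 28 + 7 \cdot 2^{2}\right)\right) \left(-4\right)\right) \left(-10\right) = \left(-31 + \left(\left(-1 + 16 - 20\right) + \left(-120 + 8 - 28 + 7 \cdot 4\right)\right) \left(-4\right)\right) \left(-10\right) = \left(-31 + \left(-5 + \left(-120 + 8 - 28 + 28\right)\right) \left(-4\right)\right) \left(-10\right) = \left(-31 + \left(-5 - 112\right) \left(-4\right)\right) \left(-10\right) = \left(-31 - -468\right) \left(-10\right) = \left(-31 + 468\right) \left(-10\right) = 437 \left(-10\right) = -4370$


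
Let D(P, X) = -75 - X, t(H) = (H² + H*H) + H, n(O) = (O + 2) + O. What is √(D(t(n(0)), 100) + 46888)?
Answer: √46713 ≈ 216.13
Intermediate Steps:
n(O) = 2 + 2*O (n(O) = (2 + O) + O = 2 + 2*O)
t(H) = H + 2*H² (t(H) = (H² + H²) + H = 2*H² + H = H + 2*H²)
√(D(t(n(0)), 100) + 46888) = √((-75 - 1*100) + 46888) = √((-75 - 100) + 46888) = √(-175 + 46888) = √46713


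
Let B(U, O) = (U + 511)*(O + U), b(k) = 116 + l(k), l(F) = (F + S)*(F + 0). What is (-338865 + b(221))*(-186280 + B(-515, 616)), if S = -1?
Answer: 54162442236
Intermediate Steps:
l(F) = F*(-1 + F) (l(F) = (F - 1)*(F + 0) = (-1 + F)*F = F*(-1 + F))
b(k) = 116 + k*(-1 + k)
B(U, O) = (511 + U)*(O + U)
(-338865 + b(221))*(-186280 + B(-515, 616)) = (-338865 + (116 + 221*(-1 + 221)))*(-186280 + ((-515)² + 511*616 + 511*(-515) + 616*(-515))) = (-338865 + (116 + 221*220))*(-186280 + (265225 + 314776 - 263165 - 317240)) = (-338865 + (116 + 48620))*(-186280 - 404) = (-338865 + 48736)*(-186684) = -290129*(-186684) = 54162442236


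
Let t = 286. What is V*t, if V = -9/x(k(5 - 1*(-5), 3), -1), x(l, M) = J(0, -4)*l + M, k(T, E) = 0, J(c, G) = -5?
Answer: 2574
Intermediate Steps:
x(l, M) = M - 5*l (x(l, M) = -5*l + M = M - 5*l)
V = 9 (V = -9/(-1 - 5*0) = -9/(-1 + 0) = -9/(-1) = -9*(-1) = 9)
V*t = 9*286 = 2574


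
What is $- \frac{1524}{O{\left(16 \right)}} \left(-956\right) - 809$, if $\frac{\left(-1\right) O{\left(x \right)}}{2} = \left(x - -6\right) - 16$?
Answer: $-122221$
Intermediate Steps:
$O{\left(x \right)} = 20 - 2 x$ ($O{\left(x \right)} = - 2 \left(\left(x - -6\right) - 16\right) = - 2 \left(\left(x + 6\right) - 16\right) = - 2 \left(\left(6 + x\right) - 16\right) = - 2 \left(-10 + x\right) = 20 - 2 x$)
$- \frac{1524}{O{\left(16 \right)}} \left(-956\right) - 809 = - \frac{1524}{20 - 32} \left(-956\right) - 809 = - \frac{1524}{-12} \left(-956\right) - 809 = \left(-1524\right) \left(- \frac{1}{12}\right) \left(-956\right) - 809 = 127 \left(-956\right) - 809 = -121412 - 809 = -122221$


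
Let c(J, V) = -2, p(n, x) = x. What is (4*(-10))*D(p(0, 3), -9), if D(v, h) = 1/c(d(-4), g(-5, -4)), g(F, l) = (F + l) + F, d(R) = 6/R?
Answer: 20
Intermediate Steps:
g(F, l) = l + 2*F
D(v, h) = -½ (D(v, h) = 1/(-2) = -½)
(4*(-10))*D(p(0, 3), -9) = (4*(-10))*(-½) = -40*(-½) = 20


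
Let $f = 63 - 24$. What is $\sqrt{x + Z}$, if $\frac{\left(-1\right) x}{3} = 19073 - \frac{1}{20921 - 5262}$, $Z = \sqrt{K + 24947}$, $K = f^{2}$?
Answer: $\frac{\sqrt{-14030343707562 + 490408562 \sqrt{6617}}}{15659} \approx 238.86 i$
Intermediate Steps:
$f = 39$
$K = 1521$ ($K = 39^{2} = 1521$)
$Z = 2 \sqrt{6617}$ ($Z = \sqrt{1521 + 24947} = \sqrt{26468} = 2 \sqrt{6617} \approx 162.69$)
$x = - \frac{895992318}{15659}$ ($x = - 3 \left(19073 - \frac{1}{20921 - 5262}\right) = - 3 \left(19073 - \frac{1}{15659}\right) = \left(-3\right) \frac{298664106}{15659} = - \frac{895992318}{15659} \approx -57219.0$)
$\sqrt{x + Z} = \sqrt{- \frac{895992318}{15659} + 2 \sqrt{6617}}$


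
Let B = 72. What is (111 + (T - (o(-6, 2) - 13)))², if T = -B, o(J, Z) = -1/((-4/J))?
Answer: 11449/4 ≈ 2862.3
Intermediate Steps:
o(J, Z) = J/4 (o(J, Z) = -(-1)*J/4 = J/4)
T = -72 (T = -1*72 = -72)
(111 + (T - (o(-6, 2) - 13)))² = (111 + (-72 - ((¼)*(-6) - 13)))² = (111 + (-72 - (-3/2 - 13)))² = (111 + (-72 - 1*(-29/2)))² = (111 + (-72 + 29/2))² = (111 - 115/2)² = (107/2)² = 11449/4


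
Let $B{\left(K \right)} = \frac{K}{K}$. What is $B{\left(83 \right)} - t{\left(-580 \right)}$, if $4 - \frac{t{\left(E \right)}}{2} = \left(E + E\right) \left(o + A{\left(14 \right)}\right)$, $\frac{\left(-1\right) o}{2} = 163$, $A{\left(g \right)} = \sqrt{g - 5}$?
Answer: $749353$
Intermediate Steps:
$A{\left(g \right)} = \sqrt{-5 + g}$
$o = -326$ ($o = \left(-2\right) 163 = -326$)
$B{\left(K \right)} = 1$
$t{\left(E \right)} = 8 + 1292 E$ ($t{\left(E \right)} = 8 - 2 \left(E + E\right) \left(-326 + \sqrt{-5 + 14}\right) = 8 - 2 \cdot 2 E \left(-326 + \sqrt{9}\right) = 8 - 2 \cdot 2 E \left(-326 + 3\right) = 8 - 2 \cdot 2 E \left(-323\right) = 8 - 2 \left(- 646 E\right) = 8 + 1292 E$)
$B{\left(83 \right)} - t{\left(-580 \right)} = 1 - \left(8 + 1292 \left(-580\right)\right) = 1 - \left(8 - 749360\right) = 1 - -749352 = 1 + 749352 = 749353$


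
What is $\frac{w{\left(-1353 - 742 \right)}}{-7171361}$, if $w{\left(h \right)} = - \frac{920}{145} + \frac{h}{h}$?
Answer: $\frac{155}{207969469} \approx 7.453 \cdot 10^{-7}$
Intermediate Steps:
$w{\left(h \right)} = - \frac{155}{29}$ ($w{\left(h \right)} = \left(-920\right) \frac{1}{145} + 1 = - \frac{184}{29} + 1 = - \frac{155}{29}$)
$\frac{w{\left(-1353 - 742 \right)}}{-7171361} = - \frac{155}{29 \left(-7171361\right)} = \left(- \frac{155}{29}\right) \left(- \frac{1}{7171361}\right) = \frac{155}{207969469}$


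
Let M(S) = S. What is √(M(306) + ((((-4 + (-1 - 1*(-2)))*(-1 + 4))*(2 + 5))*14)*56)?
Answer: 9*I*√606 ≈ 221.55*I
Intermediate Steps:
√(M(306) + ((((-4 + (-1 - 1*(-2)))*(-1 + 4))*(2 + 5))*14)*56) = √(306 + ((((-4 + (-1 - 1*(-2)))*(-1 + 4))*(2 + 5))*14)*56) = √(306 + ((((-4 + (-1 + 2))*3)*7)*14)*56) = √(306 + ((((-4 + 1)*3)*7)*14)*56) = √(306 + ((-3*3*7)*14)*56) = √(306 + (-9*7*14)*56) = √(306 - 63*14*56) = √(306 - 882*56) = √(306 - 49392) = √(-49086) = 9*I*√606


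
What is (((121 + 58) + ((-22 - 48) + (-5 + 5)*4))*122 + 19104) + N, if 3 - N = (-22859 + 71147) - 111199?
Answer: 95316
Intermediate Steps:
N = 62914 (N = 3 - ((-22859 + 71147) - 111199) = 3 - (48288 - 111199) = 3 - 1*(-62911) = 3 + 62911 = 62914)
(((121 + 58) + ((-22 - 48) + (-5 + 5)*4))*122 + 19104) + N = (((121 + 58) + ((-22 - 48) + (-5 + 5)*4))*122 + 19104) + 62914 = ((179 + (-70 + 0*4))*122 + 19104) + 62914 = ((179 + (-70 + 0))*122 + 19104) + 62914 = ((179 - 70)*122 + 19104) + 62914 = (109*122 + 19104) + 62914 = (13298 + 19104) + 62914 = 32402 + 62914 = 95316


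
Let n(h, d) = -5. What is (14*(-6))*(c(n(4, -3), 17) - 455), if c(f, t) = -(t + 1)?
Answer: 39732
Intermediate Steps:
c(f, t) = -1 - t (c(f, t) = -(1 + t) = -1 - t)
(14*(-6))*(c(n(4, -3), 17) - 455) = (14*(-6))*((-1 - 1*17) - 455) = -84*((-1 - 17) - 455) = -84*(-18 - 455) = -84*(-473) = 39732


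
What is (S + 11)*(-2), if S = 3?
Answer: -28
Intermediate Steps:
(S + 11)*(-2) = (3 + 11)*(-2) = 14*(-2) = -28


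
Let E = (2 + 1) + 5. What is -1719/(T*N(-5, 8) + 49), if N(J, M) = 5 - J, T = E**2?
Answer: -1719/689 ≈ -2.4949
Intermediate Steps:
E = 8 (E = 3 + 5 = 8)
T = 64 (T = 8**2 = 64)
-1719/(T*N(-5, 8) + 49) = -1719/(64*(5 - 1*(-5)) + 49) = -1719/(64*(5 + 5) + 49) = -1719/(64*10 + 49) = -1719/(640 + 49) = -1719/689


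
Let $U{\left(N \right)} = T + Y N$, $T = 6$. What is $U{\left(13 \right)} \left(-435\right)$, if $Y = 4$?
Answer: $-25230$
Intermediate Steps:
$U{\left(N \right)} = 6 + 4 N$
$U{\left(13 \right)} \left(-435\right) = \left(6 + 4 \cdot 13\right) \left(-435\right) = \left(6 + 52\right) \left(-435\right) = 58 \left(-435\right) = -25230$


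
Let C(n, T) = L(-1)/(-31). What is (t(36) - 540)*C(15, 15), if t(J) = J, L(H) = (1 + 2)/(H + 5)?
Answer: 378/31 ≈ 12.194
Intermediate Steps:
L(H) = 3/(5 + H)
C(n, T) = -3/124 (C(n, T) = (3/(5 - 1))/(-31) = (3/4)*(-1/31) = -3/124)
(t(36) - 540)*C(15, 15) = (36 - 540)*(-3/124) = -504*(-3/124) = 378/31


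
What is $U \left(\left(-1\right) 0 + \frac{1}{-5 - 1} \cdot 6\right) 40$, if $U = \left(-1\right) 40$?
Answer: $1600$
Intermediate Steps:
$U = -40$
$U \left(\left(-1\right) 0 + \frac{1}{-5 - 1} \cdot 6\right) 40 = - 40 \left(\left(-1\right) 0 + \frac{1}{-5 - 1} \cdot 6\right) 40 = - 40 \left(0 + \frac{1}{-6} \cdot 6\right) 40 = - 40 \left(0 - 1\right) 40 = \left(-40\right) \left(-1\right) 40 = 40 \cdot 40 = 1600$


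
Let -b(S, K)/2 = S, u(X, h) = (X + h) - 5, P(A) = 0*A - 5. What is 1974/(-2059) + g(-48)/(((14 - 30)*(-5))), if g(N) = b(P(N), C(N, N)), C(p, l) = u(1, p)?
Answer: -13733/16472 ≈ -0.83372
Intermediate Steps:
P(A) = -5 (P(A) = 0 - 5 = -5)
u(X, h) = -5 + X + h
C(p, l) = -4 + p (C(p, l) = -5 + 1 + p = -4 + p)
b(S, K) = -2*S
g(N) = 10 (g(N) = -2*(-5) = 10)
1974/(-2059) + g(-48)/(((14 - 30)*(-5))) = 1974/(-2059) + 10/(((14 - 30)*(-5))) = 1974*(-1/2059) + 10/((-16*(-5))) = -1974/2059 + 10/80 = -1974/2059 + 10*(1/80) = -1974/2059 + ⅛ = -13733/16472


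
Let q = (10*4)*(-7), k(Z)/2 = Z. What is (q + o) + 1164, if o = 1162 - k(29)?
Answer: 1988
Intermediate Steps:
k(Z) = 2*Z
q = -280 (q = 40*(-7) = -280)
o = 1104 (o = 1162 - 2*29 = 1162 - 1*58 = 1162 - 58 = 1104)
(q + o) + 1164 = (-280 + 1104) + 1164 = 824 + 1164 = 1988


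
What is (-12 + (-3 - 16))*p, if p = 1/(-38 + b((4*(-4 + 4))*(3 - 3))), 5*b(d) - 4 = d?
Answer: ⅚ ≈ 0.83333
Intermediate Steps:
b(d) = ⅘ + d/5
p = -5/186 (p = 1/(-38 + (⅘ + ((4*(-4 + 4))*(3 - 3))/5)) = 1/(-38 + (⅘ + ((4*0)*0)/5)) = 1/(-38 + (⅘ + (0*0)/5)) = 1/(-38 + (⅘ + (⅕)*0)) = 1/(-38 + (⅘ + 0)) = 1/(-38 + ⅘) = 1/(-186/5) = -5/186 ≈ -0.026882)
(-12 + (-3 - 16))*p = (-12 + (-3 - 16))*(-5/186) = (-12 - 19)*(-5/186) = -31*(-5/186) = ⅚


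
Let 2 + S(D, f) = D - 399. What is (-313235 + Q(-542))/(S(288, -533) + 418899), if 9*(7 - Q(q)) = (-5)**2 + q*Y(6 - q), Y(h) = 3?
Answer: -2817451/3769074 ≈ -0.74752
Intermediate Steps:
S(D, f) = -401 + D (S(D, f) = -2 + (D - 399) = -2 + (-399 + D) = -401 + D)
Q(q) = 38/9 - q/3 (Q(q) = 7 - ((-5)**2 + q*3)/9 = 7 - (25 + 3*q)/9 = 7 + (-25/9 - q/3) = 38/9 - q/3)
(-313235 + Q(-542))/(S(288, -533) + 418899) = (-313235 + (38/9 - 1/3*(-542)))/((-401 + 288) + 418899) = (-313235 + (38/9 + 542/3))/(-113 + 418899) = (-313235 + 1664/9)/418786 = -2817451/9*1/418786 = -2817451/3769074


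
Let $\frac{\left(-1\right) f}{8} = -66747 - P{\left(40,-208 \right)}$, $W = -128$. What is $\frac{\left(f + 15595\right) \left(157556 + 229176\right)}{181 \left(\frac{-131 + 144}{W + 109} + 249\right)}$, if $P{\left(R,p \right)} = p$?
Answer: $\frac{2012985114278}{426979} \approx 4.7145 \cdot 10^{6}$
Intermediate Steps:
$f = 532312$ ($f = - 8 \left(-66747 - -208\right) = - 8 \left(-66747 + 208\right) = \left(-8\right) \left(-66539\right) = 532312$)
$\frac{\left(f + 15595\right) \left(157556 + 229176\right)}{181 \left(\frac{-131 + 144}{W + 109} + 249\right)} = \frac{\left(532312 + 15595\right) \left(157556 + 229176\right)}{181 \left(\frac{-131 + 144}{-128 + 109} + 249\right)} = \frac{547907 \cdot 386732}{181 \left(\frac{13}{-19} + 249\right)} = \frac{211893169924}{181 \left(13 \left(- \frac{1}{19}\right) + 249\right)} = \frac{211893169924}{181 \left(- \frac{13}{19} + 249\right)} = \frac{211893169924}{181 \cdot \frac{4718}{19}} = \frac{211893169924}{\frac{853958}{19}} = 211893169924 \cdot \frac{19}{853958} = \frac{2012985114278}{426979}$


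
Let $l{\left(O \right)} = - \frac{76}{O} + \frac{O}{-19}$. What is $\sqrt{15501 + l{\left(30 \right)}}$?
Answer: $\frac{\sqrt{1258734705}}{285} \approx 124.49$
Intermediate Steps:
$l{\left(O \right)} = - \frac{76}{O} - \frac{O}{19}$ ($l{\left(O \right)} = - \frac{76}{O} + O \left(- \frac{1}{19}\right) = - \frac{76}{O} - \frac{O}{19}$)
$\sqrt{15501 + l{\left(30 \right)}} = \sqrt{15501 - \left(\frac{30}{19} + \frac{76}{30}\right)} = \sqrt{15501 - \frac{1172}{285}} = \sqrt{\frac{4416613}{285}} = \frac{\sqrt{1258734705}}{285}$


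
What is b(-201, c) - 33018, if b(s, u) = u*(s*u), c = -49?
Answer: -515619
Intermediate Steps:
b(s, u) = s*u²
b(-201, c) - 33018 = -201*(-49)² - 33018 = -201*2401 - 33018 = -482601 - 33018 = -515619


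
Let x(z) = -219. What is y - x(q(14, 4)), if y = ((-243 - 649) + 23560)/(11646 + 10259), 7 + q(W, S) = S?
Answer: 4819863/21905 ≈ 220.03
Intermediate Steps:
q(W, S) = -7 + S
y = 22668/21905 (y = (-892 + 23560)/21905 = 22668*(1/21905) = 22668/21905 ≈ 1.0348)
y - x(q(14, 4)) = 22668/21905 - 1*(-219) = 22668/21905 + 219 = 4819863/21905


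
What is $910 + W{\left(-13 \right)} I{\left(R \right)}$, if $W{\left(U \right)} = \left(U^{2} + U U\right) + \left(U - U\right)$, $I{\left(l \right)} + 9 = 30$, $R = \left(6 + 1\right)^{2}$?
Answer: $8008$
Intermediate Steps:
$R = 49$ ($R = 7^{2} = 49$)
$I{\left(l \right)} = 21$ ($I{\left(l \right)} = -9 + 30 = 21$)
$W{\left(U \right)} = 2 U^{2}$ ($W{\left(U \right)} = \left(U^{2} + U^{2}\right) + 0 = 2 U^{2} + 0 = 2 U^{2}$)
$910 + W{\left(-13 \right)} I{\left(R \right)} = 910 + 2 \left(-13\right)^{2} \cdot 21 = 910 + 2 \cdot 169 \cdot 21 = 910 + 338 \cdot 21 = 910 + 7098 = 8008$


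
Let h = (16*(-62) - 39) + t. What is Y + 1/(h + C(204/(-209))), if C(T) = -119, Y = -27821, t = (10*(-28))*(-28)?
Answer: -186122489/6690 ≈ -27821.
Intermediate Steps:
t = 7840 (t = -280*(-28) = 7840)
h = 6809 (h = (16*(-62) - 39) + 7840 = (-992 - 39) + 7840 = -1031 + 7840 = 6809)
Y + 1/(h + C(204/(-209))) = -27821 + 1/(6809 - 119) = -27821 + 1/6690 = -186122489/6690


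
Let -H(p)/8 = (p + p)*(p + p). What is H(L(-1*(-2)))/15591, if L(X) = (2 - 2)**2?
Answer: 0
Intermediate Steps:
L(X) = 0 (L(X) = 0**2 = 0)
H(p) = -32*p**2 (H(p) = -8*(p + p)*(p + p) = -8*2*p*2*p = -32*p**2)
H(L(-1*(-2)))/15591 = -32*0**2/15591 = -32*0*(1/15591) = 0*(1/15591) = 0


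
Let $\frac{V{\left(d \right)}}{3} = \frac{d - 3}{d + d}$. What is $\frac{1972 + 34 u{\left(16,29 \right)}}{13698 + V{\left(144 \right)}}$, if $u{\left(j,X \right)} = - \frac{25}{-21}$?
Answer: $\frac{122944}{836913} \approx 0.1469$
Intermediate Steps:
$u{\left(j,X \right)} = \frac{25}{21}$ ($u{\left(j,X \right)} = \left(-25\right) \left(- \frac{1}{21}\right) = \frac{25}{21}$)
$V{\left(d \right)} = \frac{3 \left(-3 + d\right)}{2 d}$ ($V{\left(d \right)} = 3 \frac{d - 3}{d + d} = 3 \frac{-3 + d}{2 d} = \frac{3 \left(-3 + d\right)}{2 d}$)
$\frac{1972 + 34 u{\left(16,29 \right)}}{13698 + V{\left(144 \right)}} = \frac{1972 + 34 \cdot \frac{25}{21}}{13698 + \frac{3 \left(-3 + 144\right)}{2 \cdot 144}} = \frac{1972 + \frac{850}{21}}{13698 + \frac{3}{2} \cdot \frac{1}{144} \cdot 141} = \frac{42262}{21 \left(13698 + \frac{47}{32}\right)} = \frac{42262}{21 \cdot \frac{438383}{32}} = \frac{42262}{21} \cdot \frac{32}{438383} = \frac{122944}{836913}$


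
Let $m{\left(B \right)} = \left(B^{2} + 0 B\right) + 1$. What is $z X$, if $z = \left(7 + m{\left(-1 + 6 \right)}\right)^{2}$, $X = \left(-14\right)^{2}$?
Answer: $213444$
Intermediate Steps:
$m{\left(B \right)} = 1 + B^{2}$ ($m{\left(B \right)} = \left(B^{2} + 0\right) + 1 = B^{2} + 1 = 1 + B^{2}$)
$X = 196$
$z = 1089$ ($z = \left(7 + \left(1 + \left(-1 + 6\right)^{2}\right)\right)^{2} = \left(7 + \left(1 + 5^{2}\right)\right)^{2} = \left(7 + \left(1 + 25\right)\right)^{2} = \left(7 + 26\right)^{2} = 33^{2} = 1089$)
$z X = 1089 \cdot 196 = 213444$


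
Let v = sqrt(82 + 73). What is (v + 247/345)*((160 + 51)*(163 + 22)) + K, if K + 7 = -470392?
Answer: -30529202/69 + 39035*sqrt(155) ≈ 43530.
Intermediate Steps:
K = -470399 (K = -7 - 470392 = -470399)
v = sqrt(155) ≈ 12.450
(v + 247/345)*((160 + 51)*(163 + 22)) + K = (sqrt(155) + 247/345)*((160 + 51)*(163 + 22)) - 470399 = (sqrt(155) + 247*(1/345))*(211*185) - 470399 = (sqrt(155) + 247/345)*39035 - 470399 = (247/345 + sqrt(155))*39035 - 470399 = (1928329/69 + 39035*sqrt(155)) - 470399 = -30529202/69 + 39035*sqrt(155)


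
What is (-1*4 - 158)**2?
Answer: 26244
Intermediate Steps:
(-1*4 - 158)**2 = (-4 - 158)**2 = (-162)**2 = 26244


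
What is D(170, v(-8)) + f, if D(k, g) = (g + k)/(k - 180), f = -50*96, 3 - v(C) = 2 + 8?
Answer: -48163/10 ≈ -4816.3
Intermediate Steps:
v(C) = -7 (v(C) = 3 - (2 + 8) = 3 - 1*10 = 3 - 10 = -7)
f = -4800
D(k, g) = (g + k)/(-180 + k)
D(170, v(-8)) + f = (-7 + 170)/(-180 + 170) - 4800 = 163/(-10) - 4800 = -⅒*163 - 4800 = -163/10 - 4800 = -48163/10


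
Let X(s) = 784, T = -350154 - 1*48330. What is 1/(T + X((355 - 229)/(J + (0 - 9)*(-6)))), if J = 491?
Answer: -1/397700 ≈ -2.5145e-6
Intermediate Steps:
T = -398484 (T = -350154 - 48330 = -398484)
1/(T + X((355 - 229)/(J + (0 - 9)*(-6)))) = 1/(-398484 + 784) = 1/(-397700) = -1/397700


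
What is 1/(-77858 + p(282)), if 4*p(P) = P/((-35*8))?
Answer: -560/43600621 ≈ -1.2844e-5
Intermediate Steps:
p(P) = -P/1120 (p(P) = (P/((-35*8)))/4 = (P/(-280))/4 = (P*(-1/280))/4 = (-P/280)/4 = -P/1120)
1/(-77858 + p(282)) = 1/(-77858 - 1/1120*282) = 1/(-77858 - 141/560) = 1/(-43600621/560) = -560/43600621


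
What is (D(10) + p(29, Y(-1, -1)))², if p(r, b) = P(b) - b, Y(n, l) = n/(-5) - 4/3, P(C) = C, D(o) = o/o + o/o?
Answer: 4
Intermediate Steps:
D(o) = 2 (D(o) = 1 + 1 = 2)
Y(n, l) = -4/3 - n/5 (Y(n, l) = n*(-⅕) - 4*⅓ = -n/5 - 4/3 = -4/3 - n/5)
p(r, b) = 0 (p(r, b) = b - b = 0)
(D(10) + p(29, Y(-1, -1)))² = (2 + 0)² = 2² = 4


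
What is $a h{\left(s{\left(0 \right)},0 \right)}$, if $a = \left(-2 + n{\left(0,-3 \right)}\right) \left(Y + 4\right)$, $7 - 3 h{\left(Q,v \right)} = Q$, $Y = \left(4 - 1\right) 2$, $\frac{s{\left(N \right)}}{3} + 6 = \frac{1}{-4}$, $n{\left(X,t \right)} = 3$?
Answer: $\frac{515}{6} \approx 85.833$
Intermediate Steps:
$s{\left(N \right)} = - \frac{75}{4}$ ($s{\left(N \right)} = -18 + \frac{3}{-4} = -18 + 3 \left(- \frac{1}{4}\right) = -18 - \frac{3}{4} = - \frac{75}{4}$)
$Y = 6$ ($Y = 3 \cdot 2 = 6$)
$h{\left(Q,v \right)} = \frac{7}{3} - \frac{Q}{3}$
$a = 10$ ($a = \left(-2 + 3\right) \left(6 + 4\right) = 1 \cdot 10 = 10$)
$a h{\left(s{\left(0 \right)},0 \right)} = 10 \left(\frac{7}{3} - - \frac{25}{4}\right) = 10 \left(\frac{7}{3} + \frac{25}{4}\right) = 10 \cdot \frac{103}{12} = \frac{515}{6}$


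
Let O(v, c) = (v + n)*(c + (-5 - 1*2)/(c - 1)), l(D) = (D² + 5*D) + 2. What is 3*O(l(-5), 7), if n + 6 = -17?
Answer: -735/2 ≈ -367.50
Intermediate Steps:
n = -23 (n = -6 - 17 = -23)
l(D) = 2 + D² + 5*D
O(v, c) = (-23 + v)*(c - 7/(-1 + c)) (O(v, c) = (v - 23)*(c + (-5 - 1*2)/(c - 1)) = (-23 + v)*(c + (-5 - 2)/(-1 + c)) = (-23 + v)*(c - 7/(-1 + c)))
3*O(l(-5), 7) = 3*((161 - 23*7² - 7*(2 + (-5)² + 5*(-5)) + 23*7 + (2 + (-5)² + 5*(-5))*7² - 1*7*(2 + (-5)² + 5*(-5)))/(-1 + 7)) = 3*((161 - 23*49 - 7*(2 + 25 - 25) + 161 + (2 + 25 - 25)*49 - 1*7*(2 + 25 - 25))/6) = 3*((161 - 1127 - 7*2 + 161 + 2*49 - 1*7*2)/6) = 3*((161 - 1127 - 14 + 161 + 98 - 14)/6) = 3*((⅙)*(-735)) = 3*(-245/2) = -735/2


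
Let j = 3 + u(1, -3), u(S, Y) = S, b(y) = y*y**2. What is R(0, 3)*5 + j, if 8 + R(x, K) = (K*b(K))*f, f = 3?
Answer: 1179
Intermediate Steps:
b(y) = y**3
R(x, K) = -8 + 3*K**4 (R(x, K) = -8 + (K*K**3)*3 = -8 + K**4*3 = -8 + 3*K**4)
j = 4 (j = 3 + 1 = 4)
R(0, 3)*5 + j = (-8 + 3*3**4)*5 + 4 = (-8 + 3*81)*5 + 4 = (-8 + 243)*5 + 4 = 235*5 + 4 = 1175 + 4 = 1179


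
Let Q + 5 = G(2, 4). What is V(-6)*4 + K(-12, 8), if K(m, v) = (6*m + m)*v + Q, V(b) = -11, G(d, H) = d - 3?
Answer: -722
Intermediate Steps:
G(d, H) = -3 + d
Q = -6 (Q = -5 + (-3 + 2) = -5 - 1 = -6)
K(m, v) = -6 + 7*m*v (K(m, v) = (6*m + m)*v - 6 = (7*m)*v - 6 = 7*m*v - 6 = -6 + 7*m*v)
V(-6)*4 + K(-12, 8) = -11*4 + (-6 + 7*(-12)*8) = -44 + (-6 - 672) = -44 - 678 = -722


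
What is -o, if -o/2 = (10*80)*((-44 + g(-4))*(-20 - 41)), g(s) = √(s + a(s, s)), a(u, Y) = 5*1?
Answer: 4196800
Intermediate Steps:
a(u, Y) = 5
g(s) = √(5 + s) (g(s) = √(s + 5) = √(5 + s))
o = -4196800 (o = -2*10*80*(-44 + √(5 - 4))*(-20 - 41) = -1600*(-44 + √1)*(-61) = -1600*(-44 + 1)*(-61) = -1600*(-43*(-61)) = -1600*2623 = -2*2098400 = -4196800)
-o = -1*(-4196800) = 4196800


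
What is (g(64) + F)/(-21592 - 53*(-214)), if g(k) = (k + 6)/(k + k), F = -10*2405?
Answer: 307833/131200 ≈ 2.3463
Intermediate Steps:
F = -24050
g(k) = (6 + k)/(2*k) (g(k) = (6 + k)/((2*k)) = (6 + k)*(1/(2*k)) = (6 + k)/(2*k))
(g(64) + F)/(-21592 - 53*(-214)) = ((½)*(6 + 64)/64 - 24050)/(-21592 - 53*(-214)) = ((½)*(1/64)*70 - 24050)/(-21592 + 11342) = (35/64 - 24050)/(-10250) = -1539165/64*(-1/10250) = 307833/131200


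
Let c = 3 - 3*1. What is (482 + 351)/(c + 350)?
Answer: 119/50 ≈ 2.3800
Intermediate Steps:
c = 0 (c = 3 - 3 = 0)
(482 + 351)/(c + 350) = (482 + 351)/(0 + 350) = 833/350 = 833*(1/350) = 119/50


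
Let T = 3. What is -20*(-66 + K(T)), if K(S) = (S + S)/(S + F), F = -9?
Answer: 1340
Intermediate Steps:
K(S) = 2*S/(-9 + S) (K(S) = (S + S)/(S - 9) = (2*S)/(-9 + S) = 2*S/(-9 + S))
-20*(-66 + K(T)) = -20*(-66 + 2*3/(-9 + 3)) = -20*(-66 + 2*3/(-6)) = -20*(-66 + 2*3*(-1/6)) = -20*(-66 - 1) = -20*(-67) = 1340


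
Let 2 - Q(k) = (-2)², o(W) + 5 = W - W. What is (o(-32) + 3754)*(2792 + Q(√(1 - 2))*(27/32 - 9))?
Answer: 168453817/16 ≈ 1.0528e+7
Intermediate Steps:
o(W) = -5 (o(W) = -5 + (W - W) = -5 + 0 = -5)
Q(k) = -2 (Q(k) = 2 - 1*(-2)² = 2 - 1*4 = 2 - 4 = -2)
(o(-32) + 3754)*(2792 + Q(√(1 - 2))*(27/32 - 9)) = (-5 + 3754)*(2792 - 2*(27/32 - 9)) = 3749*(2792 - 2*(27*(1/32) - 9)) = 3749*(2792 - 2*(27/32 - 9)) = 3749*(2792 - 2*(-261/32)) = 3749*(2792 + 261/16) = 3749*(44933/16) = 168453817/16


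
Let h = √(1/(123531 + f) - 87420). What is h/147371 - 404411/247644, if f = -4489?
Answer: -404411/247644 + I*√1238828624409838/17543338582 ≈ -1.633 + 0.0020063*I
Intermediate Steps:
h = I*√1238828624409838/119042 (h = √(1/(123531 - 4489) - 87420) = √(1/119042 - 87420) = √(-10406651639/119042) = I*√1238828624409838/119042 ≈ 295.67*I)
h/147371 - 404411/247644 = (I*√1238828624409838/119042)/147371 - 404411/247644 = (I*√1238828624409838/119042)*(1/147371) - 404411*1/247644 = I*√1238828624409838/17543338582 - 404411/247644 = -404411/247644 + I*√1238828624409838/17543338582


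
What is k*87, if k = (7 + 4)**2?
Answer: 10527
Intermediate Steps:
k = 121 (k = 11**2 = 121)
k*87 = 121*87 = 10527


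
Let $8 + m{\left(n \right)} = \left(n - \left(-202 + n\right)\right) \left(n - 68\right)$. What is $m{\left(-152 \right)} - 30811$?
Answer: $-75259$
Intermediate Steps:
$m{\left(n \right)} = -13744 + 202 n$ ($m{\left(n \right)} = -8 + \left(n - \left(-202 + n\right)\right) \left(n - 68\right) = -8 + 202 \left(-68 + n\right) = -8 + \left(-13736 + 202 n\right) = -13744 + 202 n$)
$m{\left(-152 \right)} - 30811 = \left(-13744 + 202 \left(-152\right)\right) - 30811 = \left(-13744 - 30704\right) - 30811 = -44448 - 30811 = -75259$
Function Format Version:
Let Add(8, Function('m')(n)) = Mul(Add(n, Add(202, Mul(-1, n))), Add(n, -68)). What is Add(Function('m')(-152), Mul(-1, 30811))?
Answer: -75259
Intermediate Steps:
Function('m')(n) = Add(-13744, Mul(202, n)) (Function('m')(n) = Add(-8, Mul(Add(n, Add(202, Mul(-1, n))), Add(n, -68))) = Add(-8, Mul(202, Add(-68, n))) = Add(-8, Add(-13736, Mul(202, n))) = Add(-13744, Mul(202, n)))
Add(Function('m')(-152), Mul(-1, 30811)) = Add(Add(-13744, Mul(202, -152)), Mul(-1, 30811)) = Add(Add(-13744, -30704), -30811) = Add(-44448, -30811) = -75259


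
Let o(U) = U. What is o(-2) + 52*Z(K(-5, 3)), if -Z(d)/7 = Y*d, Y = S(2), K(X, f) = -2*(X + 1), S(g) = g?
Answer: -5826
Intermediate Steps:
K(X, f) = -2 - 2*X (K(X, f) = -2*(1 + X) = -2 - 2*X)
Y = 2
Z(d) = -14*d
o(-2) + 52*Z(K(-5, 3)) = -2 + 52*(-14*(-2 - 2*(-5))) = -2 + 52*(-14*(-2 + 10)) = -2 + 52*(-14*8) = -2 + 52*(-112) = -2 - 5824 = -5826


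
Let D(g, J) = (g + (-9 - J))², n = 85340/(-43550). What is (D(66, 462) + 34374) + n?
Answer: 864019111/4355 ≈ 1.9840e+5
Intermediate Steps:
n = -8534/4355 (n = 85340*(-1/43550) = -8534/4355 ≈ -1.9596)
D(g, J) = (-9 + g - J)²
(D(66, 462) + 34374) + n = ((9 + 462 - 1*66)² + 34374) - 8534/4355 = ((9 + 462 - 66)² + 34374) - 8534/4355 = (405² + 34374) - 8534/4355 = (164025 + 34374) - 8534/4355 = 198399 - 8534/4355 = 864019111/4355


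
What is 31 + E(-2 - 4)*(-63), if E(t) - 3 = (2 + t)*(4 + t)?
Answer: -662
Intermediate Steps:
E(t) = 3 + (2 + t)*(4 + t)
31 + E(-2 - 4)*(-63) = 31 + (11 + (-2 - 4)² + 6*(-2 - 4))*(-63) = 31 + (11 + (-6)² + 6*(-6))*(-63) = 31 + (11 + 36 - 36)*(-63) = 31 + 11*(-63) = 31 - 693 = -662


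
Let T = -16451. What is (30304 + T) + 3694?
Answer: 17547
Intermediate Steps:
(30304 + T) + 3694 = (30304 - 16451) + 3694 = 13853 + 3694 = 17547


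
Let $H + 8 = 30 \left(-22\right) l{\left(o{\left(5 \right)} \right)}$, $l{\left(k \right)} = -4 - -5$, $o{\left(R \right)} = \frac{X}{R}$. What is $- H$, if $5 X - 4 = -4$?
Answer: $668$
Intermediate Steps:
$X = 0$ ($X = \frac{4}{5} + \frac{1}{5} \left(-4\right) = \frac{4}{5} - \frac{4}{5} = 0$)
$o{\left(R \right)} = 0$ ($o{\left(R \right)} = \frac{0}{R} = 0$)
$l{\left(k \right)} = 1$ ($l{\left(k \right)} = -4 + 5 = 1$)
$H = -668$ ($H = -8 + 30 \left(-22\right) 1 = -8 - 660 = -668$)
$- H = \left(-1\right) \left(-668\right) = 668$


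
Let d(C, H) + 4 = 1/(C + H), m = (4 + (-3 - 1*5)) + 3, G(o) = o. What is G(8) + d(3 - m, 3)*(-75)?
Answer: 2081/7 ≈ 297.29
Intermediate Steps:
m = -1 (m = (4 + (-3 - 5)) + 3 = (4 - 8) + 3 = -4 + 3 = -1)
d(C, H) = -4 + 1/(C + H)
G(8) + d(3 - m, 3)*(-75) = 8 + ((1 - 4*(3 - 1*(-1)) - 4*3)/((3 - 1*(-1)) + 3))*(-75) = 8 + ((1 - 4*(3 + 1) - 12)/((3 + 1) + 3))*(-75) = 8 + ((1 - 4*4 - 12)/(4 + 3))*(-75) = 8 + ((1 - 16 - 12)/7)*(-75) = 8 + ((1/7)*(-27))*(-75) = 8 - 27/7*(-75) = 8 + 2025/7 = 2081/7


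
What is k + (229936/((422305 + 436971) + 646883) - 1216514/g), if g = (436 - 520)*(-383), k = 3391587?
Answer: 27390235758258757/8076024558 ≈ 3.3915e+6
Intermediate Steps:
g = 32172 (g = -84*(-383) = 32172)
k + (229936/((422305 + 436971) + 646883) - 1216514/g) = 3391587 + (229936/((422305 + 436971) + 646883) - 1216514/32172) = 3391587 + (229936/(859276 + 646883) - 1216514*1/32172) = 3391587 + (229936/1506159 - 608257/16086) = 3391587 - 304144334789/8076024558 = 27390235758258757/8076024558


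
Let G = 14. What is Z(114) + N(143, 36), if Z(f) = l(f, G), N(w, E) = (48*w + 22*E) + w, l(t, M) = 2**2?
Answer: 7803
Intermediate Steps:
l(t, M) = 4
N(w, E) = 22*E + 49*w (N(w, E) = (22*E + 48*w) + w = 22*E + 49*w)
Z(f) = 4
Z(114) + N(143, 36) = 4 + (22*36 + 49*143) = 4 + (792 + 7007) = 4 + 7799 = 7803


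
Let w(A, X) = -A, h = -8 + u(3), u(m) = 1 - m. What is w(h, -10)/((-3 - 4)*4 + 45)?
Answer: 10/17 ≈ 0.58823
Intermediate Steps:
h = -10 (h = -8 + (1 - 1*3) = -8 + (1 - 3) = -8 - 2 = -10)
w(h, -10)/((-3 - 4)*4 + 45) = (-1*(-10))/((-3 - 4)*4 + 45) = 10/(-7*4 + 45) = 10/(-28 + 45) = 10/17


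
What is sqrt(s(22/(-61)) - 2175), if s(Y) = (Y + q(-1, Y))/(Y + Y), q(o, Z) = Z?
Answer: I*sqrt(2174) ≈ 46.626*I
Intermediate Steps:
s(Y) = 1 (s(Y) = (Y + Y)/(Y + Y) = (2*Y)/((2*Y)) = (2*Y)*(1/(2*Y)) = 1)
sqrt(s(22/(-61)) - 2175) = sqrt(1 - 2175) = sqrt(-2174) = I*sqrt(2174)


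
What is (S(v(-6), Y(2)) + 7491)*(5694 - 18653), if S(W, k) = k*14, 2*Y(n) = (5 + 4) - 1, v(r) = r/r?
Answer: -97801573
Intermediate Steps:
v(r) = 1
Y(n) = 4 (Y(n) = ((5 + 4) - 1)/2 = (9 - 1)/2 = (½)*8 = 4)
S(W, k) = 14*k
(S(v(-6), Y(2)) + 7491)*(5694 - 18653) = (14*4 + 7491)*(5694 - 18653) = (56 + 7491)*(-12959) = 7547*(-12959) = -97801573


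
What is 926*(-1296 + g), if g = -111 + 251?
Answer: -1070456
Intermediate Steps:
g = 140
926*(-1296 + g) = 926*(-1296 + 140) = 926*(-1156) = -1070456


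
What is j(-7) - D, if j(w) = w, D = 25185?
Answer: -25192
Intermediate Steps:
j(-7) - D = -7 - 1*25185 = -7 - 25185 = -25192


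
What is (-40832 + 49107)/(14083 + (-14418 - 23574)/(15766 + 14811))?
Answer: 253024675/430577899 ≈ 0.58764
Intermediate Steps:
(-40832 + 49107)/(14083 + (-14418 - 23574)/(15766 + 14811)) = 8275/(14083 - 37992/30577) = 8275/(430577899/30577) = 8275*(30577/430577899) = 253024675/430577899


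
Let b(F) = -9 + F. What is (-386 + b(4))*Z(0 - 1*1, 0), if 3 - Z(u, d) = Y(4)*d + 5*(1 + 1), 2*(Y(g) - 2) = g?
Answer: 2737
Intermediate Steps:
Y(g) = 2 + g/2
Z(u, d) = -7 - 4*d (Z(u, d) = 3 - ((2 + (½)*4)*d + 5*(1 + 1)) = 3 - ((2 + 2)*d + 5*2) = 3 - (4*d + 10) = 3 - (10 + 4*d) = 3 + (-10 - 4*d) = -7 - 4*d)
(-386 + b(4))*Z(0 - 1*1, 0) = (-386 + (-9 + 4))*(-7 - 4*0) = (-386 - 5)*(-7 + 0) = -391*(-7) = 2737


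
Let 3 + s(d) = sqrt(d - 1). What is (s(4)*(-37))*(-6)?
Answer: -666 + 222*sqrt(3) ≈ -281.48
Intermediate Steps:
s(d) = -3 + sqrt(-1 + d) (s(d) = -3 + sqrt(d - 1) = -3 + sqrt(-1 + d))
(s(4)*(-37))*(-6) = ((-3 + sqrt(-1 + 4))*(-37))*(-6) = ((-3 + sqrt(3))*(-37))*(-6) = (111 - 37*sqrt(3))*(-6) = -666 + 222*sqrt(3)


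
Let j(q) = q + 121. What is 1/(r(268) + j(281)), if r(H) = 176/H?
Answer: 67/26978 ≈ 0.0024835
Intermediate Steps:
j(q) = 121 + q
1/(r(268) + j(281)) = 1/(176/268 + (121 + 281)) = 1/(176*(1/268) + 402) = 1/(44/67 + 402) = 1/(26978/67) = 67/26978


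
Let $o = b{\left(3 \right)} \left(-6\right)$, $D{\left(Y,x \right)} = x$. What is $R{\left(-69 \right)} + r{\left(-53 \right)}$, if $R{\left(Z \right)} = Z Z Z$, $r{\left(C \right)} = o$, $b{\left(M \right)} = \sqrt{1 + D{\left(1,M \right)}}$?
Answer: $-328521$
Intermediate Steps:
$b{\left(M \right)} = \sqrt{1 + M}$
$o = -12$ ($o = \sqrt{1 + 3} \left(-6\right) = \sqrt{4} \left(-6\right) = 2 \left(-6\right) = -12$)
$r{\left(C \right)} = -12$
$R{\left(Z \right)} = Z^{3}$ ($R{\left(Z \right)} = Z^{2} Z = Z^{3}$)
$R{\left(-69 \right)} + r{\left(-53 \right)} = \left(-69\right)^{3} - 12 = -328509 - 12 = -328521$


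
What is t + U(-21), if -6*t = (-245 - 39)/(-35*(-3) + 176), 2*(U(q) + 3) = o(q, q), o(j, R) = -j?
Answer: 12929/1686 ≈ 7.6684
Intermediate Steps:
U(q) = -3 - q/2 (U(q) = -3 + (-q)/2 = -3 - q/2)
t = 142/843 (t = -(-245 - 39)/(6*(-35*(-3) + 176)) = -(-142)/(3*(105 + 176)) = -(-142)/(3*281) = -⅙*(-284/281) = 142/843 ≈ 0.16845)
t + U(-21) = 142/843 + (-3 - ½*(-21)) = 142/843 + (-3 + 21/2) = 142/843 + 15/2 = 12929/1686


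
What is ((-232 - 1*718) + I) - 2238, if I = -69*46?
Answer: -6362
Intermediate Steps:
I = -3174
((-232 - 1*718) + I) - 2238 = ((-232 - 1*718) - 3174) - 2238 = ((-232 - 718) - 3174) - 2238 = (-950 - 3174) - 2238 = -4124 - 2238 = -6362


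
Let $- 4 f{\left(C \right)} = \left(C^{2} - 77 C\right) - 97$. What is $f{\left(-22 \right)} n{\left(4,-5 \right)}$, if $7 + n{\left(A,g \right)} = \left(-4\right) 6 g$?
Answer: $- \frac{235153}{4} \approx -58788.0$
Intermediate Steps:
$n{\left(A,g \right)} = -7 - 24 g$ ($n{\left(A,g \right)} = -7 + \left(-4\right) 6 g = -7 - 24 g$)
$f{\left(C \right)} = \frac{97}{4} - \frac{C^{2}}{4} + \frac{77 C}{4}$ ($f{\left(C \right)} = - \frac{\left(C^{2} - 77 C\right) - 97}{4} = - \frac{-97 + C^{2} - 77 C}{4} = \frac{97}{4} - \frac{C^{2}}{4} + \frac{77 C}{4}$)
$f{\left(-22 \right)} n{\left(4,-5 \right)} = \left(\frac{97}{4} - \frac{\left(-22\right)^{2}}{4} + \frac{77}{4} \left(-22\right)\right) \left(-7 - -120\right) = \left(\frac{97}{4} - 121 - \frac{847}{2}\right) \left(-7 + 120\right) = \left(\frac{97}{4} - 121 - \frac{847}{2}\right) 113 = \left(- \frac{2081}{4}\right) 113 = - \frac{235153}{4}$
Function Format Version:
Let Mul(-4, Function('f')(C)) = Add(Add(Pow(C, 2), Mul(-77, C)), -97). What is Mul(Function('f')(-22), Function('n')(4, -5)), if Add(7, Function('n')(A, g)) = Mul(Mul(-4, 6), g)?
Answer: Rational(-235153, 4) ≈ -58788.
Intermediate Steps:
Function('n')(A, g) = Add(-7, Mul(-24, g)) (Function('n')(A, g) = Add(-7, Mul(Mul(-4, 6), g)) = Add(-7, Mul(-24, g)))
Function('f')(C) = Add(Rational(97, 4), Mul(Rational(-1, 4), Pow(C, 2)), Mul(Rational(77, 4), C)) (Function('f')(C) = Mul(Rational(-1, 4), Add(Add(Pow(C, 2), Mul(-77, C)), -97)) = Mul(Rational(-1, 4), Add(-97, Pow(C, 2), Mul(-77, C))) = Add(Rational(97, 4), Mul(Rational(-1, 4), Pow(C, 2)), Mul(Rational(77, 4), C)))
Mul(Function('f')(-22), Function('n')(4, -5)) = Mul(Add(Rational(97, 4), Mul(Rational(-1, 4), Pow(-22, 2)), Mul(Rational(77, 4), -22)), Add(-7, Mul(-24, -5))) = Mul(Add(Rational(97, 4), Mul(Rational(-1, 4), 484), Rational(-847, 2)), Add(-7, 120)) = Mul(Add(Rational(97, 4), -121, Rational(-847, 2)), 113) = Mul(Rational(-2081, 4), 113) = Rational(-235153, 4)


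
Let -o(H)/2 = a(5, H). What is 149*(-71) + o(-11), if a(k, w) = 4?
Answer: -10587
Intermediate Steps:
o(H) = -8 (o(H) = -2*4 = -8)
149*(-71) + o(-11) = 149*(-71) - 8 = -10579 - 8 = -10587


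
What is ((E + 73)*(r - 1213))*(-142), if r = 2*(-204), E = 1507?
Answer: 363687560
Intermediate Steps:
r = -408
((E + 73)*(r - 1213))*(-142) = ((1507 + 73)*(-408 - 1213))*(-142) = (1580*(-1621))*(-142) = -2561180*(-142) = 363687560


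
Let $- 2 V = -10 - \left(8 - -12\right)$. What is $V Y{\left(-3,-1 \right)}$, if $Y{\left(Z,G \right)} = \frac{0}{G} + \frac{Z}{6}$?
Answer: $- \frac{15}{2} \approx -7.5$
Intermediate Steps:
$Y{\left(Z,G \right)} = \frac{Z}{6}$ ($Y{\left(Z,G \right)} = 0 + Z \frac{1}{6} = 0 + \frac{Z}{6} = \frac{Z}{6}$)
$V = 15$ ($V = - \frac{-10 - \left(8 - -12\right)}{2} = - \frac{-10 - \left(8 + 12\right)}{2} = - \frac{-10 - 20}{2} = \left(- \frac{1}{2}\right) \left(-30\right) = 15$)
$V Y{\left(-3,-1 \right)} = 15 \cdot \frac{1}{6} \left(-3\right) = 15 \left(- \frac{1}{2}\right) = - \frac{15}{2}$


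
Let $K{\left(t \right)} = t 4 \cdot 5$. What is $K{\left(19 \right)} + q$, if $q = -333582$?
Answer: $-333202$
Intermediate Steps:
$K{\left(t \right)} = 20 t$ ($K{\left(t \right)} = 4 t 5 = 20 t$)
$K{\left(19 \right)} + q = 20 \cdot 19 - 333582 = 380 - 333582 = -333202$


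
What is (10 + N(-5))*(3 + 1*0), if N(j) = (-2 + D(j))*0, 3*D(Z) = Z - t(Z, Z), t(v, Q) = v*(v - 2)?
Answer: 30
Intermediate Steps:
t(v, Q) = v*(-2 + v)
D(Z) = Z/3 - Z*(-2 + Z)/3 (D(Z) = (Z - Z*(-2 + Z))/3 = Z/3 - Z*(-2 + Z)/3)
N(j) = 0 (N(j) = (-2 + j*(3 - j)/3)*0 = 0)
(10 + N(-5))*(3 + 1*0) = (10 + 0)*(3 + 1*0) = 10*(3 + 0) = 10*3 = 30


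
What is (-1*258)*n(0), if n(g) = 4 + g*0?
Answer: -1032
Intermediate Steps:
n(g) = 4 (n(g) = 4 + 0 = 4)
(-1*258)*n(0) = -1*258*4 = -258*4 = -1032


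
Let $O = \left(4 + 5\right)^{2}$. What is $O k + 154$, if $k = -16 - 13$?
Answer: $-2195$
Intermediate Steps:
$O = 81$ ($O = 9^{2} = 81$)
$k = -29$ ($k = -16 - 13 = -29$)
$O k + 154 = 81 \left(-29\right) + 154 = -2349 + 154 = -2195$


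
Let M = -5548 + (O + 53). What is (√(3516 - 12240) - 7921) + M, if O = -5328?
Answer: -18744 + 2*I*√2181 ≈ -18744.0 + 93.402*I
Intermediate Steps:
M = -10823 (M = -5548 + (-5328 + 53) = -5548 - 5275 = -10823)
(√(3516 - 12240) - 7921) + M = (√(3516 - 12240) - 7921) - 10823 = (√(-8724) - 7921) - 10823 = (2*I*√2181 - 7921) - 10823 = (-7921 + 2*I*√2181) - 10823 = -18744 + 2*I*√2181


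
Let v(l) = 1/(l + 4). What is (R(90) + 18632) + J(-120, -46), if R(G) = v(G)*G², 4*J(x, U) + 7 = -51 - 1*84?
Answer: 1756171/94 ≈ 18683.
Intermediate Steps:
v(l) = 1/(4 + l)
J(x, U) = -71/2 (J(x, U) = -7/4 + (-51 - 1*84)/4 = -7/4 + (-51 - 84)/4 = -7/4 + (¼)*(-135) = -7/4 - 135/4 = -71/2)
R(G) = G²/(4 + G)
(R(90) + 18632) + J(-120, -46) = (90²/(4 + 90) + 18632) - 71/2 = (8100/94 + 18632) - 71/2 = (8100*(1/94) + 18632) - 71/2 = (4050/47 + 18632) - 71/2 = 879754/47 - 71/2 = 1756171/94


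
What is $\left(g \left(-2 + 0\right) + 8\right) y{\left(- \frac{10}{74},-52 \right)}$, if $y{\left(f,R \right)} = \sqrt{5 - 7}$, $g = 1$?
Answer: $6 i \sqrt{2} \approx 8.4853 i$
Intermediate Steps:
$y{\left(f,R \right)} = i \sqrt{2}$ ($y{\left(f,R \right)} = \sqrt{-2} = i \sqrt{2}$)
$\left(g \left(-2 + 0\right) + 8\right) y{\left(- \frac{10}{74},-52 \right)} = \left(1 \left(-2 + 0\right) + 8\right) i \sqrt{2} = \left(1 \left(-2\right) + 8\right) i \sqrt{2} = \left(-2 + 8\right) i \sqrt{2} = 6 i \sqrt{2}$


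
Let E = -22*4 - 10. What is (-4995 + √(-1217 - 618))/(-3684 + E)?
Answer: 4995/3782 - I*√1835/3782 ≈ 1.3207 - 0.011327*I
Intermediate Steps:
E = -98 (E = -88 - 10 = -98)
(-4995 + √(-1217 - 618))/(-3684 + E) = (-4995 + √(-1217 - 618))/(-3684 - 98) = (-4995 + √(-1835))/(-3782) = (-4995 + I*√1835)*(-1/3782) = 4995/3782 - I*√1835/3782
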